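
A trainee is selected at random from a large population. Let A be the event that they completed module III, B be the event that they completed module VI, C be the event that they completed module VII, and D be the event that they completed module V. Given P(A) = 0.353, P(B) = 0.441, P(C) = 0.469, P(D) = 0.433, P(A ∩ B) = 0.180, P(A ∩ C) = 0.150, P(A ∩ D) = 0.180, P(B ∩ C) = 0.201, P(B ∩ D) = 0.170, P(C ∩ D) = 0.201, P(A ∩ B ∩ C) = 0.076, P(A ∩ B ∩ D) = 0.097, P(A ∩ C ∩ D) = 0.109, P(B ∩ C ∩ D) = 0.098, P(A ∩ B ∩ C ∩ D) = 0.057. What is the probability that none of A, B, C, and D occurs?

0.063

P(A ∪ B ∪ C ∪ D) = 0.353 + 0.441 + 0.469 + 0.433 − 0.180 − 0.150 − 0.180 − 0.201 − 0.170 − 0.201 + 0.076 + 0.097 + 0.109 + 0.098 − 0.057 = 0.937
P(none) = 1 − 0.937 = 0.063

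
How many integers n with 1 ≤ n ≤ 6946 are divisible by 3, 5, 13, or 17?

3727

Using inclusion–exclusion:
⌊6946/3⌋ + ⌊6946/5⌋ + ⌊6946/13⌋ + ⌊6946/17⌋ − ⌊6946/15⌋ − ⌊6946/39⌋ − ⌊6946/51⌋ − ⌊6946/65⌋ − ⌊6946/85⌋ − ⌊6946/221⌋ + ⌊6946/195⌋ + ⌊6946/255⌋ + ⌊6946/663⌋ + ⌊6946/1105⌋ − ⌊6946/3315⌋ = 2315 + 1389 + 534 + 408 − 463 − 178 − 136 − 106 − 81 − 31 + 35 + 27 + 10 + 6 − 2 = 3727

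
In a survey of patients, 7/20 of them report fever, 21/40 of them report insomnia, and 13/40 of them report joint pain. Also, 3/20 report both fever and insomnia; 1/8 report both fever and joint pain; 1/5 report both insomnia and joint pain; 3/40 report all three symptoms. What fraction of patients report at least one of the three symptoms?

Inclusion–exclusion gives
P(union) = 7/20 + 21/40 + 13/40 − 3/20 − 1/8 − 1/5 + 3/40 = 4/5

4/5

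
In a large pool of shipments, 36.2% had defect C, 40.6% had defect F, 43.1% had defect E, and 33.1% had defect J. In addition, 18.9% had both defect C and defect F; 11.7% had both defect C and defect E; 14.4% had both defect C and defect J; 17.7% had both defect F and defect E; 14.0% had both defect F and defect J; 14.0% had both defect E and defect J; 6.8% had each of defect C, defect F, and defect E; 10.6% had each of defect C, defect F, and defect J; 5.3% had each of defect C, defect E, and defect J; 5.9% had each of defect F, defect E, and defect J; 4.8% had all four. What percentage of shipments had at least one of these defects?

P(union) = 36.2 + 40.6 + 43.1 + 33.1 − 18.9 − 11.7 − 14.4 − 17.7 − 14.0 − 14.0 + 6.8 + 10.6 + 5.3 + 5.9 − 4.8 = 86.1%

86.1%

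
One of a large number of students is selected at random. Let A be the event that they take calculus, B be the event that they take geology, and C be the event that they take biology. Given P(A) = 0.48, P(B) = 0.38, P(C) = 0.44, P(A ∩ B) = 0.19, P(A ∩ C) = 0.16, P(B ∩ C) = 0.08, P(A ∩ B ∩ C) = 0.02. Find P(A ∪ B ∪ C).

Apply inclusion-exclusion:
P(A ∪ B ∪ C) = 0.48 + 0.38 + 0.44 − 0.19 − 0.16 − 0.08 + 0.02 = 0.89

0.89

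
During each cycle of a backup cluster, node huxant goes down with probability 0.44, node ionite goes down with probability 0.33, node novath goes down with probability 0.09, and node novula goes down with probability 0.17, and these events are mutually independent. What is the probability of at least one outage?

0.71661144

P(none) = (1 − 0.44) × (1 − 0.33) × (1 − 0.09) × (1 − 0.17) = 0.56 × 0.67 × 0.91 × 0.83 = 0.28338856
P(at least one) = 1 − 0.28338856 = 0.71661144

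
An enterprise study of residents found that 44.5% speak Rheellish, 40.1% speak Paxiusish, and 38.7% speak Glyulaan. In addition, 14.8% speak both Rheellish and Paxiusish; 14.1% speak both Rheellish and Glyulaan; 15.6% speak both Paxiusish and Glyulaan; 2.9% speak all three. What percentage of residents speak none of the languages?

18.3%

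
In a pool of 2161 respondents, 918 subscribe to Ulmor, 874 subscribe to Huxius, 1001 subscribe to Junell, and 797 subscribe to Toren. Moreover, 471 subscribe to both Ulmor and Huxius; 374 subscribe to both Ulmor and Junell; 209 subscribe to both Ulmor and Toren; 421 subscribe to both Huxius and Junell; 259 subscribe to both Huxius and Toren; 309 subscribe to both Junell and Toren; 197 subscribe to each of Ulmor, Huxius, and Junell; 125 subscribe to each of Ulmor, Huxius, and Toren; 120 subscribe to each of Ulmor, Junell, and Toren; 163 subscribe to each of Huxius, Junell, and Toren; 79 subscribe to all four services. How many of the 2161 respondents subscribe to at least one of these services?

By inclusion-exclusion,
|union| = 918 + 874 + 1001 + 797 − 471 − 374 − 209 − 421 − 259 − 309 + 197 + 125 + 120 + 163 − 79 = 2073

2073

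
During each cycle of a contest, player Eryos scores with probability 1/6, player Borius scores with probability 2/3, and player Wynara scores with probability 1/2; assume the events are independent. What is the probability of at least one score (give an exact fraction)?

31/36

Independence gives P(none) = ∏(1 − pᵢ).
P(none) = (1 − 1/6) × (1 − 2/3) × (1 − 1/2) = 5/6 × 1/3 × 1/2 = 5/36
P(at least one) = 1 − 5/36 = 31/36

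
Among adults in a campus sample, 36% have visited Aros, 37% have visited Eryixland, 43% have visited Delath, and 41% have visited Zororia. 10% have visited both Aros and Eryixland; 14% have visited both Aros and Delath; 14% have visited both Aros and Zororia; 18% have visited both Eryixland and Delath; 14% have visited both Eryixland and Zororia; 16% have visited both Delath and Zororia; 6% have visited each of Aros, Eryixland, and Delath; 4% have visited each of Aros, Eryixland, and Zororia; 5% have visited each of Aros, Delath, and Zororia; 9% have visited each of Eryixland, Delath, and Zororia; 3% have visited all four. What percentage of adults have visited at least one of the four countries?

P(union) = 36 + 37 + 43 + 41 − 10 − 14 − 14 − 18 − 14 − 16 + 6 + 4 + 5 + 9 − 3 = 92%

92%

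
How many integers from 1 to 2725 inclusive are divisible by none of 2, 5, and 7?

Inclusion–exclusion gives
1362 + 545 + 389 − 272 − 194 − 77 + 38 = 1791
2725 − 1791 = 934

934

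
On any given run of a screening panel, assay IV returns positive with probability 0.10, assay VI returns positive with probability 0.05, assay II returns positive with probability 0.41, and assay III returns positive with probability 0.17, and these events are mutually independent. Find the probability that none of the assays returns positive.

P(none) = (1 − 0.10) × (1 − 0.05) × (1 − 0.41) × (1 − 0.17) = 0.90 × 0.95 × 0.59 × 0.83 = 0.4186935

0.4186935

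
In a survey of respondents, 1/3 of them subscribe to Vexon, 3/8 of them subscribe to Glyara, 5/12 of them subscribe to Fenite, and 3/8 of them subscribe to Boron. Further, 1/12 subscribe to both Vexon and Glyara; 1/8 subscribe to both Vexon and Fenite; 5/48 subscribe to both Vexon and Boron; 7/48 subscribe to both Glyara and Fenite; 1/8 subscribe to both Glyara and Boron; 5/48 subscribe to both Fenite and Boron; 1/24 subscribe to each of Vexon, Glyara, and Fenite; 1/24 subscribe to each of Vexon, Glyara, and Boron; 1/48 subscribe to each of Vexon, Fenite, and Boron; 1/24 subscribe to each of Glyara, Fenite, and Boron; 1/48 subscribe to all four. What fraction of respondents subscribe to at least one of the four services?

15/16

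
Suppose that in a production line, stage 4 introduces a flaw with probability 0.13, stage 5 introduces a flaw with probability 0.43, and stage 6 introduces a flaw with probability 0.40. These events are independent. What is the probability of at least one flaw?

P(none) = (1 − 0.13) × (1 − 0.43) × (1 − 0.40) = 0.87 × 0.57 × 0.60 = 0.29754
P(at least one) = 1 − 0.29754 = 0.70246

0.70246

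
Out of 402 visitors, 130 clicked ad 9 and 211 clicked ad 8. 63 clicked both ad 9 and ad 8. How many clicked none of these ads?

|union| = 130 + 211 − 63 = 278
None: 402 − 278 = 124

124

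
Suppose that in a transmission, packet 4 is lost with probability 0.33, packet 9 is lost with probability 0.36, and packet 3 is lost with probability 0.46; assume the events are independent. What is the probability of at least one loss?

P(none) = (1 − 0.33) × (1 − 0.36) × (1 − 0.46) = 0.67 × 0.64 × 0.54 = 0.231552
P(at least one) = 1 − 0.231552 = 0.768448

0.768448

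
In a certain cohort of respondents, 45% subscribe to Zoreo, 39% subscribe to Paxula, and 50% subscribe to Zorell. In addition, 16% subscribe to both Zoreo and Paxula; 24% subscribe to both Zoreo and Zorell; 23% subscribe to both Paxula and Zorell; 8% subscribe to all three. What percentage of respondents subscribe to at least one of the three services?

79%

P(union) = 45 + 39 + 50 − 16 − 24 − 23 + 8 = 79%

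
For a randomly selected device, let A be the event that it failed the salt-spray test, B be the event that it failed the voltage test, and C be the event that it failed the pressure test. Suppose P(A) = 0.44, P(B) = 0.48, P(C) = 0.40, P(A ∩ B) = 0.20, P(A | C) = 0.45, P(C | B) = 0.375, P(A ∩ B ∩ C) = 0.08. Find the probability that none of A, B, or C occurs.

0.16

P(A ∩ C) = P(C)·P(A|C) = 0.40 × 0.45 = 0.18
P(B ∩ C) = P(B)·P(C|B) = 0.48 × 0.375 = 0.18
By inclusion-exclusion,
P(A ∪ B ∪ C) = 0.44 + 0.48 + 0.40 − 0.20 − 0.18 − 0.18 + 0.08 = 0.84
P(none) = 1 − 0.84 = 0.16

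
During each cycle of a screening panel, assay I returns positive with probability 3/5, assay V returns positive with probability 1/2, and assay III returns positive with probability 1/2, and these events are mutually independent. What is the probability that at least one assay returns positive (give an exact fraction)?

9/10

P(none) = (1 − 3/5) × (1 − 1/2) × (1 − 1/2) = 2/5 × 1/2 × 1/2 = 1/10
P(at least one) = 1 − 1/10 = 9/10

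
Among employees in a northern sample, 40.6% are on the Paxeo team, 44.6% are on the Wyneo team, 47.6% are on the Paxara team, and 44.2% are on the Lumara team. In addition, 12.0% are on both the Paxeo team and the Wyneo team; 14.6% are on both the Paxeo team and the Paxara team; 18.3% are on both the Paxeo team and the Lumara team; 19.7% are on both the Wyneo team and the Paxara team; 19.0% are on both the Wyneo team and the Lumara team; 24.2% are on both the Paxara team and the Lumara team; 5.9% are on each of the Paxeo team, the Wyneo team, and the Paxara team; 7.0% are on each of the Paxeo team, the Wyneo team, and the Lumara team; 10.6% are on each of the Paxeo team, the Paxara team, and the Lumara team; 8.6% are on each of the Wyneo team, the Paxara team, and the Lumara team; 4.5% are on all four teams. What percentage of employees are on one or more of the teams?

Using inclusion–exclusion:
P(union) = 40.6 + 44.6 + 47.6 + 44.2 − 12.0 − 14.6 − 18.3 − 19.7 − 19.0 − 24.2 + 5.9 + 7.0 + 10.6 + 8.6 − 4.5 = 96.8%

96.8%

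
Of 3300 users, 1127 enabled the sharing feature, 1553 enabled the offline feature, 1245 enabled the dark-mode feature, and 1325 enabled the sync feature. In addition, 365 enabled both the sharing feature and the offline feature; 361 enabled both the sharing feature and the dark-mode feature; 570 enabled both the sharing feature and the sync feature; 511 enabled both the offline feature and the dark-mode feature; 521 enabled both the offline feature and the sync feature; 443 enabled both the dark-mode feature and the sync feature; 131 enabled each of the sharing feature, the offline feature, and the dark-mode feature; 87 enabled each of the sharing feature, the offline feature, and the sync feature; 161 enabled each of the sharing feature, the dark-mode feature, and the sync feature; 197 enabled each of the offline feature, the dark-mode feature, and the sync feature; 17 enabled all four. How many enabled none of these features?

262

|at least one| = 1127 + 1553 + 1245 + 1325 − 365 − 361 − 570 − 511 − 521 − 443 + 131 + 87 + 161 + 197 − 17 = 3038
None: 3300 − 3038 = 262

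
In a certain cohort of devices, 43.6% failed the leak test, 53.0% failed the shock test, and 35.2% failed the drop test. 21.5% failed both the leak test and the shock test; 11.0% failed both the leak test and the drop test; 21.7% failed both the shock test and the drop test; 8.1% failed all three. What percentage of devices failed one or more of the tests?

P(≥1) = 43.6 + 53.0 + 35.2 − 21.5 − 11.0 − 21.7 + 8.1 = 85.7%

85.7%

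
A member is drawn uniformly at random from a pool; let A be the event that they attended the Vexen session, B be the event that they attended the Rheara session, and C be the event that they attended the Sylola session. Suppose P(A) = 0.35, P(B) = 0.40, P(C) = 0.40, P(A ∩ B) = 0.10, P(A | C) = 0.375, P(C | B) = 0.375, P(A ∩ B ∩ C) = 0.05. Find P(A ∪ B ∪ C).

P(A ∩ C) = P(C)·P(A|C) = 0.40 × 0.375 = 0.15
P(B ∩ C) = P(B)·P(C|B) = 0.40 × 0.375 = 0.15
Inclusion–exclusion gives
P(A ∪ B ∪ C) = 0.35 + 0.40 + 0.40 − 0.10 − 0.15 − 0.15 + 0.05 = 0.80

0.80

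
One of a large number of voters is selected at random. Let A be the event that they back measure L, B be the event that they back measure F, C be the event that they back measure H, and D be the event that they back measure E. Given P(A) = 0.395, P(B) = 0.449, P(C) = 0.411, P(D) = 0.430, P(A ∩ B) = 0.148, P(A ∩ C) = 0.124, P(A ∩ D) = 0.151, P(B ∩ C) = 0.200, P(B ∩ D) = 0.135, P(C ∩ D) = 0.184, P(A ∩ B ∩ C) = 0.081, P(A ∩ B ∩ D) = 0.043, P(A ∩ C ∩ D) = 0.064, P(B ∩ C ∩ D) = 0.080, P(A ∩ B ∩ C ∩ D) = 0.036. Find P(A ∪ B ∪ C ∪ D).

0.975

By inclusion–exclusion:
P(A ∪ B ∪ C ∪ D) = 0.395 + 0.449 + 0.411 + 0.430 − 0.148 − 0.124 − 0.151 − 0.200 − 0.135 − 0.184 + 0.081 + 0.043 + 0.064 + 0.080 − 0.036 = 0.975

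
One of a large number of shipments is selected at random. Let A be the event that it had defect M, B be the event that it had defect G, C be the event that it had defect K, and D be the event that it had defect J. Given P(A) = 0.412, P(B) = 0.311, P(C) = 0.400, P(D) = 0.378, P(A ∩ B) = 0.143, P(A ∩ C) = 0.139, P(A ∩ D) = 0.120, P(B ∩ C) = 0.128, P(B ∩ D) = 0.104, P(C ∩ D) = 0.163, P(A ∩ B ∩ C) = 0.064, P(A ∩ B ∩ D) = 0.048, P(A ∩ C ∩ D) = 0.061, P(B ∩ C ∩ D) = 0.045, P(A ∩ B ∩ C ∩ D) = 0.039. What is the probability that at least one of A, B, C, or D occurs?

0.883

P(A ∪ B ∪ C ∪ D) = 0.412 + 0.311 + 0.400 + 0.378 − 0.143 − 0.139 − 0.120 − 0.128 − 0.104 − 0.163 + 0.064 + 0.048 + 0.061 + 0.045 − 0.039 = 0.883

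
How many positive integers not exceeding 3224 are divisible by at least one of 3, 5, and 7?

1749

1074 + 644 + 460 − 214 − 153 − 92 + 30 = 1749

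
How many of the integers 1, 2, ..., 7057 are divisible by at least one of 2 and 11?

By inclusion-exclusion,
⌊7057/2⌋ + ⌊7057/11⌋ − ⌊7057/22⌋ = 3528 + 641 − 320 = 3849

3849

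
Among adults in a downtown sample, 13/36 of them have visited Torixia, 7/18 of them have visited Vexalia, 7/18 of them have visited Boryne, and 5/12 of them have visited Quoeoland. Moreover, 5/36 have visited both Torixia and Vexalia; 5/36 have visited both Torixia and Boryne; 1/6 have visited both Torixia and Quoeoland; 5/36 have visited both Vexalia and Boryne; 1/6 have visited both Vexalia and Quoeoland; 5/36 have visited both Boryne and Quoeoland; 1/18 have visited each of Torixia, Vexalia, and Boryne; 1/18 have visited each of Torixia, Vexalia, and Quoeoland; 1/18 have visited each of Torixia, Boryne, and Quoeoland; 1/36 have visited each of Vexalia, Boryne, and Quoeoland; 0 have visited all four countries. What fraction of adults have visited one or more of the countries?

31/36

P(≥1) = 13/36 + 7/18 + 7/18 + 5/12 − 5/36 − 5/36 − 1/6 − 5/36 − 1/6 − 5/36 + 1/18 + 1/18 + 1/18 + 1/36 − 0 = 31/36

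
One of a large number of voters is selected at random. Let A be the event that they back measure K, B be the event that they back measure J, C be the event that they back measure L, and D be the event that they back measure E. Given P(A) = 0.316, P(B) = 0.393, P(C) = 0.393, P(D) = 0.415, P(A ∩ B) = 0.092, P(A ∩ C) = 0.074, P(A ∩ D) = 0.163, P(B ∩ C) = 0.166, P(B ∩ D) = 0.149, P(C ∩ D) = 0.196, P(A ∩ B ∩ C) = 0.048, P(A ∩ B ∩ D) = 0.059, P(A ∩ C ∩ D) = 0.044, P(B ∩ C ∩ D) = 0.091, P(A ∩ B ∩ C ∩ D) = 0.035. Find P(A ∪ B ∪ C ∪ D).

Apply inclusion-exclusion:
P(A ∪ B ∪ C ∪ D) = 0.316 + 0.393 + 0.393 + 0.415 − 0.092 − 0.074 − 0.163 − 0.166 − 0.149 − 0.196 + 0.048 + 0.059 + 0.044 + 0.091 − 0.035 = 0.884

0.884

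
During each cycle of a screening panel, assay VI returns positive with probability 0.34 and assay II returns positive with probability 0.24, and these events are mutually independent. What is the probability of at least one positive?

0.4984

P(none) = (1 − 0.34) × (1 − 0.24) = 0.66 × 0.76 = 0.5016
P(at least one) = 1 − 0.5016 = 0.4984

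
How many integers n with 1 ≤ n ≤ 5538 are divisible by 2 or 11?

Using inclusion–exclusion:
⌊5538/2⌋ + ⌊5538/11⌋ − ⌊5538/22⌋ = 2769 + 503 − 251 = 3021

3021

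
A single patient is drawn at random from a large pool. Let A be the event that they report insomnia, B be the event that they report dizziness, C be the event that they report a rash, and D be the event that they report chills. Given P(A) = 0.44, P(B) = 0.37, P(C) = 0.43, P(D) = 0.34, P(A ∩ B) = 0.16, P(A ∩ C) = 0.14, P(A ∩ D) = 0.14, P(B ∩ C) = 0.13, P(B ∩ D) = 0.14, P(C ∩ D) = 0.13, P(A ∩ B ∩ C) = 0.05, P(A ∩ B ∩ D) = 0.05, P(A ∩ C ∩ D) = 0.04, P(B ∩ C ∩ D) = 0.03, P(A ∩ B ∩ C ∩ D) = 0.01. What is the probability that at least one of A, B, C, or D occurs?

0.90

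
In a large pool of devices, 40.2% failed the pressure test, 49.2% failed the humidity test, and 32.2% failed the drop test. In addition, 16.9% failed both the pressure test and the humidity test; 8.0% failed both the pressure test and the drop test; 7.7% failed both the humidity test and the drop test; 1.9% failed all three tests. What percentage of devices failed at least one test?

P(union) = 40.2 + 49.2 + 32.2 − 16.9 − 8.0 − 7.7 + 1.9 = 90.9%

90.9%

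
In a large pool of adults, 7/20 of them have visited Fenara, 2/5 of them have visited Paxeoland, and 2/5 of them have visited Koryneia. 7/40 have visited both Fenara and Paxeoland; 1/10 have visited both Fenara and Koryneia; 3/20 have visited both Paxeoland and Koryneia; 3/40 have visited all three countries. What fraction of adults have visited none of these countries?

P(≥1) = 7/20 + 2/5 + 2/5 − 7/40 − 1/10 − 3/20 + 3/40 = 4/5
P(none) = 1 − 4/5 = 1/5

1/5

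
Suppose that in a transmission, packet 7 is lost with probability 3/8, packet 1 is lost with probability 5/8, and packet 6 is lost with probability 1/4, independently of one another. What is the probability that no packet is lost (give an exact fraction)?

45/256

P(none) = (1 − 3/8) × (1 − 5/8) × (1 − 1/4) = 5/8 × 3/8 × 3/4 = 45/256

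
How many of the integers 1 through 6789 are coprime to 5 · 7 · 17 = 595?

1357 + 969 + 399 − 193 − 79 − 57 + 11 = 2407
6789 − 2407 = 4382

4382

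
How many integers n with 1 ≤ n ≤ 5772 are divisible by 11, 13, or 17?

1213

floor(5772/11) + floor(5772/13) + floor(5772/17) − floor(5772/143) − floor(5772/187) − floor(5772/221) + floor(5772/2431) = 524 + 444 + 339 − 40 − 30 − 26 + 2 = 1213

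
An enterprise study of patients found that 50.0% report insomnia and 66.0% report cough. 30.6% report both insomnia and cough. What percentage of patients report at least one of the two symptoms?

P(at least one) = 50.0 + 66.0 − 30.6 = 85.4%

85.4%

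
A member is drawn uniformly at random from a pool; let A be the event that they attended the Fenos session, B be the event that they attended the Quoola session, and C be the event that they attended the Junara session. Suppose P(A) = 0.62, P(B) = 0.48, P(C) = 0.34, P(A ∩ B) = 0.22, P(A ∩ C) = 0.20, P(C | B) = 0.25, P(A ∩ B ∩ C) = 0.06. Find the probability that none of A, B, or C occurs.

0.04

P(B ∩ C) = P(B)·P(C|B) = 0.48 × 0.25 = 0.12
By inclusion-exclusion,
P(A ∪ B ∪ C) = 0.62 + 0.48 + 0.34 − 0.22 − 0.20 − 0.12 + 0.06 = 0.96
P(none) = 1 − 0.96 = 0.04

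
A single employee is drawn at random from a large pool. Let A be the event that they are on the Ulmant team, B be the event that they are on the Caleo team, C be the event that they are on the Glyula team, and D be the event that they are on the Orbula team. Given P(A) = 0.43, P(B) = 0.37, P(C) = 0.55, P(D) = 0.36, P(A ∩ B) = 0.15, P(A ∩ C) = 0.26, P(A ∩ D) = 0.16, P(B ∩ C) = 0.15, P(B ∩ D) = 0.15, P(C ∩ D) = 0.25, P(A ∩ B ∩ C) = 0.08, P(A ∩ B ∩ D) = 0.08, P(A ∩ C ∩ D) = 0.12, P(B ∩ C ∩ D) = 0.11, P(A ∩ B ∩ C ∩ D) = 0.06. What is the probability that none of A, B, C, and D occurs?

Inclusion–exclusion gives
P(A ∪ B ∪ C ∪ D) = 0.43 + 0.37 + 0.55 + 0.36 − 0.15 − 0.26 − 0.16 − 0.15 − 0.15 − 0.25 + 0.08 + 0.08 + 0.12 + 0.11 − 0.06 = 0.92
P(none) = 1 − 0.92 = 0.08

0.08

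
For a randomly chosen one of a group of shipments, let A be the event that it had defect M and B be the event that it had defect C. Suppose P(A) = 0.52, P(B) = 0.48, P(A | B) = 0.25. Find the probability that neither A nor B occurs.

0.12

P(A ∩ B) = P(B)·P(A|B) = 0.48 × 0.25 = 0.12
By inclusion–exclusion:
P(A ∪ B) = 0.52 + 0.48 − 0.12 = 0.88
P(none) = 1 − 0.88 = 0.12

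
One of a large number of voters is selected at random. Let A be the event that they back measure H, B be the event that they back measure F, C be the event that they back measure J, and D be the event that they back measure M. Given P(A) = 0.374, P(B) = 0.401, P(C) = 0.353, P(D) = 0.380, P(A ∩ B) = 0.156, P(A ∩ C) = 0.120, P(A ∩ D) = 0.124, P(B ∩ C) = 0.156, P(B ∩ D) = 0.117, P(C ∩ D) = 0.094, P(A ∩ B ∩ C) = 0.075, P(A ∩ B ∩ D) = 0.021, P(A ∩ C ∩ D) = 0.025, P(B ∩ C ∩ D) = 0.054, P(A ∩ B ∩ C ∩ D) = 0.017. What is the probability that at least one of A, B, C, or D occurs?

0.899

Inclusion–exclusion gives
P(A ∪ B ∪ C ∪ D) = 0.374 + 0.401 + 0.353 + 0.380 − 0.156 − 0.120 − 0.124 − 0.156 − 0.117 − 0.094 + 0.075 + 0.021 + 0.025 + 0.054 − 0.017 = 0.899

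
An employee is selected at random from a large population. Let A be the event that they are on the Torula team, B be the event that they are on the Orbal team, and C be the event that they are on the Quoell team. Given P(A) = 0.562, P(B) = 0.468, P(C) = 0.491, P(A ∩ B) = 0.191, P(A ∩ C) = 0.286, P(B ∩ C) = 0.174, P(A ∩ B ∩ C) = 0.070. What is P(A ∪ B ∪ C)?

0.940

P(A ∪ B ∪ C) = 0.562 + 0.468 + 0.491 − 0.191 − 0.286 − 0.174 + 0.070 = 0.940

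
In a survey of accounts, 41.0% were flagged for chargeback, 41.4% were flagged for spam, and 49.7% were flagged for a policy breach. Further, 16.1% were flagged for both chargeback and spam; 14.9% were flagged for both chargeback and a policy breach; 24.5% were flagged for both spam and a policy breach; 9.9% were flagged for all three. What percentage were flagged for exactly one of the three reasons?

P(exactly one) = 41.0 + 41.4 + 49.7 − 2·16.1 − 2·14.9 − 2·24.5 + 3·9.9 = 50.8%

50.8%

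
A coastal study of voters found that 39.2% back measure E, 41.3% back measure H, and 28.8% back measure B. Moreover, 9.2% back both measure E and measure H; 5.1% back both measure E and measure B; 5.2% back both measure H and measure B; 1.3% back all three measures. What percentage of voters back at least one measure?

91.1%

P(at least one) = 39.2 + 41.3 + 28.8 − 9.2 − 5.1 − 5.2 + 1.3 = 91.1%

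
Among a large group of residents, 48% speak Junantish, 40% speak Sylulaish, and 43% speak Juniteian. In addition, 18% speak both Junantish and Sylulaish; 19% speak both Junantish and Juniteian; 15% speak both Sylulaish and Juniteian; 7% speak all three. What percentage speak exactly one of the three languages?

P(exactly one) = 48 + 40 + 43 − 2·18 − 2·19 − 2·15 + 3·7 = 48%

48%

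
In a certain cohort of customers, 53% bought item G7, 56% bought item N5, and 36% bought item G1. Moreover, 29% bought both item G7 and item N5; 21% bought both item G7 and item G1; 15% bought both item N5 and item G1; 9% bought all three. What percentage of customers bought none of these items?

11%

By inclusion-exclusion,
P(at least one) = 53 + 56 + 36 − 29 − 21 − 15 + 9 = 89%
P(none) = 100% − 89% = 11%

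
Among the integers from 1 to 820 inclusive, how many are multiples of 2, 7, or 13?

496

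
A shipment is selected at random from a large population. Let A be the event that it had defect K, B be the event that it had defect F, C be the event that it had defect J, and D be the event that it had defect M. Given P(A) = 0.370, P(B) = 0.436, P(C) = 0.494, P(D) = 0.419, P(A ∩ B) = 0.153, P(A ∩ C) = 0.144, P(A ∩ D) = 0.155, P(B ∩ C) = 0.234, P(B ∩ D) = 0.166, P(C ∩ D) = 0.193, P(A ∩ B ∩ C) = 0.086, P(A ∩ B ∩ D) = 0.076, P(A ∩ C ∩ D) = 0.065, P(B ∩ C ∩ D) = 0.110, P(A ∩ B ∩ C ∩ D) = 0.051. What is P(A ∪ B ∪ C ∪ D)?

0.960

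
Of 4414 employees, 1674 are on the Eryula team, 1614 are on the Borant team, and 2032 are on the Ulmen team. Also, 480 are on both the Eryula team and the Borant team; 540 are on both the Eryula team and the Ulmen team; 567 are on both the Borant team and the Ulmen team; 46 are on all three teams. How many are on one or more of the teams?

3779

By inclusion-exclusion,
|union| = 1674 + 1614 + 2032 − 480 − 540 − 567 + 46 = 3779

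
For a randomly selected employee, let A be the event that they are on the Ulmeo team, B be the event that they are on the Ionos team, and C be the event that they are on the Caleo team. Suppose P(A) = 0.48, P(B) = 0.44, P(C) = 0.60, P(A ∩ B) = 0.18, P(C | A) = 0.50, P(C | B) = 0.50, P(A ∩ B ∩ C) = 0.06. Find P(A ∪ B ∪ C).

0.94

P(A ∩ C) = P(A)·P(C|A) = 0.48 × 0.50 = 0.24
P(B ∩ C) = P(B)·P(C|B) = 0.44 × 0.50 = 0.22
Using inclusion–exclusion:
P(A ∪ B ∪ C) = 0.48 + 0.44 + 0.60 − 0.18 − 0.24 − 0.22 + 0.06 = 0.94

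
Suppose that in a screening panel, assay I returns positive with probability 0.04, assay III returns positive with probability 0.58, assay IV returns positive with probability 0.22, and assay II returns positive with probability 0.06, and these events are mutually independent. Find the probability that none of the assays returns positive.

P(none) = (1 − 0.04) × (1 − 0.58) × (1 − 0.22) × (1 − 0.06) = 0.96 × 0.42 × 0.78 × 0.94 = 0.29562624

0.29562624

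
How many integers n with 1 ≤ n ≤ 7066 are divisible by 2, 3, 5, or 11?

5353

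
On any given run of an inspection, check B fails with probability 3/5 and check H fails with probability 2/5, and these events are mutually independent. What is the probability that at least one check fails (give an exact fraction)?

Independence gives P(none) = ∏(1 − pᵢ).
P(none) = (1 − 3/5) × (1 − 2/5) = 2/5 × 3/5 = 6/25
P(at least one) = 1 − 6/25 = 19/25

19/25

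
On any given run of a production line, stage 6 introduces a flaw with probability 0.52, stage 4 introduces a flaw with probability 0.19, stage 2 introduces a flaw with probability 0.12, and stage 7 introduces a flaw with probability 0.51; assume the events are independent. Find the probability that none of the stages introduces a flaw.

0.16765056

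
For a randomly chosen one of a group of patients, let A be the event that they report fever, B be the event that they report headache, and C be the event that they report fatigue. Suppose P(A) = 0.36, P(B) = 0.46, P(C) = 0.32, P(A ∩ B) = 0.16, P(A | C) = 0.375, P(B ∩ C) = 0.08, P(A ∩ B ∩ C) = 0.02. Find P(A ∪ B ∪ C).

P(A ∩ C) = P(C)·P(A|C) = 0.32 × 0.375 = 0.12
By inclusion–exclusion:
P(A ∪ B ∪ C) = 0.36 + 0.46 + 0.32 − 0.16 − 0.12 − 0.08 + 0.02 = 0.80

0.80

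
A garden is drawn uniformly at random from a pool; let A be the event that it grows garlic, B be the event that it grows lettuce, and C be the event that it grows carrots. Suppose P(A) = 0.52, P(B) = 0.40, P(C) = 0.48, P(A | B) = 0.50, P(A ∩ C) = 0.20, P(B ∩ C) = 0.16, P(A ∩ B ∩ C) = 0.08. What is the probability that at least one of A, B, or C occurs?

P(A ∩ B) = P(B)·P(A|B) = 0.40 × 0.50 = 0.20
P(A ∪ B ∪ C) = 0.52 + 0.40 + 0.48 − 0.20 − 0.20 − 0.16 + 0.08 = 0.92

0.92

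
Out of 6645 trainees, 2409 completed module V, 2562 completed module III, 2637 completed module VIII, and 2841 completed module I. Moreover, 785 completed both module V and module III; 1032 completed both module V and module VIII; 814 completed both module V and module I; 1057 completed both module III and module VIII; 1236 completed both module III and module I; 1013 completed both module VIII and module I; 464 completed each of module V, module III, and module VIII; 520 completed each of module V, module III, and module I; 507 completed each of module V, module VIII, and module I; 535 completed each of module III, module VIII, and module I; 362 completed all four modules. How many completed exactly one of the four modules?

Using the inclusion–exclusion count for exactly one event:
N(exactly one) = 2409 + 2562 + 2637 + 2841 − 2·785 − 2·1032 − 2·814 − 2·1057 − 2·1236 − 2·1013 + 3·464 + 3·520 + 3·507 + 3·535 − 4·362 = 3205

3205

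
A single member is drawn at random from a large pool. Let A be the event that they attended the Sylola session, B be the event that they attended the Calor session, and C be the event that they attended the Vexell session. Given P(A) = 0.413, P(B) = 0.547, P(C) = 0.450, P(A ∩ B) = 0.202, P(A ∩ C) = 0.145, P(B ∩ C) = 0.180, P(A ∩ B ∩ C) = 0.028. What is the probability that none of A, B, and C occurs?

Using inclusion–exclusion:
P(A ∪ B ∪ C) = 0.413 + 0.547 + 0.450 − 0.202 − 0.145 − 0.180 + 0.028 = 0.911
P(none) = 1 − 0.911 = 0.089

0.089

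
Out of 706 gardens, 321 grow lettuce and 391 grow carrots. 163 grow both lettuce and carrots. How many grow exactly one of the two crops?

386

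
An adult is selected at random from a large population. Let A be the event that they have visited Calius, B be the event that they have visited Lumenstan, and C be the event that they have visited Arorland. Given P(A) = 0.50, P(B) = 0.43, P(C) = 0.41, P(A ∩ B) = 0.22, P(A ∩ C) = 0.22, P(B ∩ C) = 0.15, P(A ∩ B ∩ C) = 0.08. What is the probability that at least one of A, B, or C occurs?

0.83

P(A ∪ B ∪ C) = 0.50 + 0.43 + 0.41 − 0.22 − 0.22 − 0.15 + 0.08 = 0.83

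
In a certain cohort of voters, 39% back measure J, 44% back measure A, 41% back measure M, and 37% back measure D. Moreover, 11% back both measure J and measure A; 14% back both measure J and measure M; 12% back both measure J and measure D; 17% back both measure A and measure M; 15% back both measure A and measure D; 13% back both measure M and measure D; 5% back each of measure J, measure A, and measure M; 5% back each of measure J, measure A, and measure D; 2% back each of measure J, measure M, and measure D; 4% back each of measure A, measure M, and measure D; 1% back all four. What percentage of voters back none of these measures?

6%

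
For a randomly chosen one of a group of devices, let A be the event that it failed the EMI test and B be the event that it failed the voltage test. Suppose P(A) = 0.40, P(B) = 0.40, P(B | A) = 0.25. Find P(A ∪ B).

P(A ∩ B) = P(A)·P(B|A) = 0.40 × 0.25 = 0.10
Apply inclusion-exclusion:
P(A ∪ B) = 0.40 + 0.40 − 0.10 = 0.70

0.70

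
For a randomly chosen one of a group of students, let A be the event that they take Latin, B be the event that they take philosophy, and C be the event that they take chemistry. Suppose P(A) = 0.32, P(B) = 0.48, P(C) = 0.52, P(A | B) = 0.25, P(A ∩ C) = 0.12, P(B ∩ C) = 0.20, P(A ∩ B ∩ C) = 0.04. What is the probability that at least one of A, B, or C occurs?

P(A ∩ B) = P(B)·P(A|B) = 0.48 × 0.25 = 0.12
Apply inclusion-exclusion:
P(A ∪ B ∪ C) = 0.32 + 0.48 + 0.52 − 0.12 − 0.12 − 0.20 + 0.04 = 0.92

0.92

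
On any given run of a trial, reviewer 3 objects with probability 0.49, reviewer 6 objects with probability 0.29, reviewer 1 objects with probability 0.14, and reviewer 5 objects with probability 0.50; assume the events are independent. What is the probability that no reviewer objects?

0.155703

P(none) = (1 − 0.49) × (1 − 0.29) × (1 − 0.14) × (1 − 0.50) = 0.51 × 0.71 × 0.86 × 0.50 = 0.155703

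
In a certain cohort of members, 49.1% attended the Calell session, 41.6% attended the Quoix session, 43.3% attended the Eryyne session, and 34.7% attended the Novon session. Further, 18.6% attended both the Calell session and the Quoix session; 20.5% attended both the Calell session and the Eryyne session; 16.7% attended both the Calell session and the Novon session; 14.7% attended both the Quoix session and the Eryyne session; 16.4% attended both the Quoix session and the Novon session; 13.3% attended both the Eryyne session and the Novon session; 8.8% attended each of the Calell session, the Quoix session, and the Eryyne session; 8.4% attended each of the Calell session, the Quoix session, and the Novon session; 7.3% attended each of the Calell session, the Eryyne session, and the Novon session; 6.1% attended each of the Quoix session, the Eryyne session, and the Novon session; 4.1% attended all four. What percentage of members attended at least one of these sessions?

95.0%

Inclusion–exclusion gives
P(at least one) = 49.1 + 41.6 + 43.3 + 34.7 − 18.6 − 20.5 − 16.7 − 14.7 − 16.4 − 13.3 + 8.8 + 8.4 + 7.3 + 6.1 − 4.1 = 95.0%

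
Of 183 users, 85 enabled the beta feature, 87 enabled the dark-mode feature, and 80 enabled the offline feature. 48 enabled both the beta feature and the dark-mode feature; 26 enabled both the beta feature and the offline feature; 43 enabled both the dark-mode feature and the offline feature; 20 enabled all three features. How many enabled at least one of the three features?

155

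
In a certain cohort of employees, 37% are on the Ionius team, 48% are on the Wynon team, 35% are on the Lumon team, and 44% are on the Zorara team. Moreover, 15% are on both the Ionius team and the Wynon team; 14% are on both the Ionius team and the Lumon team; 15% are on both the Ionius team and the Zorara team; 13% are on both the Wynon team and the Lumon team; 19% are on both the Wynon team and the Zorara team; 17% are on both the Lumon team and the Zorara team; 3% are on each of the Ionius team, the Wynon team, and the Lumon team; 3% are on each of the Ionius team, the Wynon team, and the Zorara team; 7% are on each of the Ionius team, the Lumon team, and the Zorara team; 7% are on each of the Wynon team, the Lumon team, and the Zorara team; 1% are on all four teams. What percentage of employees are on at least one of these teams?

90%

Using inclusion–exclusion:
P(≥1) = 37 + 48 + 35 + 44 − 15 − 14 − 15 − 13 − 19 − 17 + 3 + 3 + 7 + 7 − 1 = 90%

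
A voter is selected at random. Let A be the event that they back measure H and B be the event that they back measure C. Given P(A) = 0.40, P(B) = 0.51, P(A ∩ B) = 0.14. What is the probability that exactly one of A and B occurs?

0.63

Using the inclusion–exclusion count for exactly one event:
P(exactly one) = 0.40 + 0.51 − 2·0.14 = 0.63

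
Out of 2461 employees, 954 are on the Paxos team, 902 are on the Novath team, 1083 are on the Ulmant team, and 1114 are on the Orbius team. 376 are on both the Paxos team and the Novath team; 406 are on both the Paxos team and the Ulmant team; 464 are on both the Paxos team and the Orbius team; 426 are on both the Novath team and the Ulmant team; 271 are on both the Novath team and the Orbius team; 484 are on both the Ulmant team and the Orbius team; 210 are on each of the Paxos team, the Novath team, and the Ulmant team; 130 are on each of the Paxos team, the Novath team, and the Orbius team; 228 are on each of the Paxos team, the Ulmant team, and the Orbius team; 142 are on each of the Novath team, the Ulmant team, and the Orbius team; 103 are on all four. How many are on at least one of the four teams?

|union| = 954 + 902 + 1083 + 1114 − 376 − 406 − 464 − 426 − 271 − 484 + 210 + 130 + 228 + 142 − 103 = 2233

2233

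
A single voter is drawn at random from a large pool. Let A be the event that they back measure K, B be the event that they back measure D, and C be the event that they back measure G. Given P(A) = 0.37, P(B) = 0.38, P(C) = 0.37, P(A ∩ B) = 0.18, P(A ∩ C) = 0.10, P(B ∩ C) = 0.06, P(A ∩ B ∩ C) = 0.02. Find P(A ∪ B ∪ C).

P(A ∪ B ∪ C) = 0.37 + 0.38 + 0.37 − 0.18 − 0.10 − 0.06 + 0.02 = 0.80

0.80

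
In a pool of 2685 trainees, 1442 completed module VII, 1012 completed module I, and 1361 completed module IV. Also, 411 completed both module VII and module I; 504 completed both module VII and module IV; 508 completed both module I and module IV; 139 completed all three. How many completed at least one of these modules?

|union| = 1442 + 1012 + 1361 − 411 − 504 − 508 + 139 = 2531

2531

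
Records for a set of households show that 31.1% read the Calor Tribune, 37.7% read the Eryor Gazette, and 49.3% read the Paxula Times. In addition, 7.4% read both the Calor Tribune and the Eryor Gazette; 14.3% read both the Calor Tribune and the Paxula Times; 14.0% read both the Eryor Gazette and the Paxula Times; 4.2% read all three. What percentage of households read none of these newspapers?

By inclusion-exclusion,
P(union) = 31.1 + 37.7 + 49.3 − 7.4 − 14.3 − 14.0 + 4.2 = 86.6%
P(none) = 100% − 86.6% = 13.4%

13.4%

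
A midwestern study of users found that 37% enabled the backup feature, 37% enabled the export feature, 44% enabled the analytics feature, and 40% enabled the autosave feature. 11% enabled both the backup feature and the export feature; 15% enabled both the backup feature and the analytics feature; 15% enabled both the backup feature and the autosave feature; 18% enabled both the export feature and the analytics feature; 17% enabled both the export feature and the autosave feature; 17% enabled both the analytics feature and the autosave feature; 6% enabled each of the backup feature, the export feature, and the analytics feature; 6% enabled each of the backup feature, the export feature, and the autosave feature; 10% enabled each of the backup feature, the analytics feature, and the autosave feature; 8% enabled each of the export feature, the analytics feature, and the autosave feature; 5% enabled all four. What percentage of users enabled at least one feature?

90%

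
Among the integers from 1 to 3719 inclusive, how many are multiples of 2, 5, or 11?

2366

⌊3719/2⌋ + ⌊3719/5⌋ + ⌊3719/11⌋ − ⌊3719/10⌋ − ⌊3719/22⌋ − ⌊3719/55⌋ + ⌊3719/110⌋ = 1859 + 743 + 338 − 371 − 169 − 67 + 33 = 2366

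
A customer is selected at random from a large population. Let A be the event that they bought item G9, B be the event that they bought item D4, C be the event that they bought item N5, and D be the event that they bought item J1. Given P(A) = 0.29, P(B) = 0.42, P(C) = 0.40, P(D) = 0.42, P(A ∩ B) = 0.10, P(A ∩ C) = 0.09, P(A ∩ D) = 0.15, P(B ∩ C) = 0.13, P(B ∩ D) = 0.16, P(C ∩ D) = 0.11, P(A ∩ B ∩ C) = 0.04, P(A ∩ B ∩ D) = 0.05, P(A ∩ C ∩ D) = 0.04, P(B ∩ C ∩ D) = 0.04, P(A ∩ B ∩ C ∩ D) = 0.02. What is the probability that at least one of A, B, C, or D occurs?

P(A ∪ B ∪ C ∪ D) = 0.29 + 0.42 + 0.40 + 0.42 − 0.10 − 0.09 − 0.15 − 0.13 − 0.16 − 0.11 + 0.04 + 0.05 + 0.04 + 0.04 − 0.02 = 0.94

0.94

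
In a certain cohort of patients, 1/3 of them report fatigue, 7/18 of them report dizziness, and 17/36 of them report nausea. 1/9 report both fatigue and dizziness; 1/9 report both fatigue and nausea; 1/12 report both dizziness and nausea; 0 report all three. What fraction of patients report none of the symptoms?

1/9

P(≥1) = 1/3 + 7/18 + 17/36 − 1/9 − 1/9 − 1/12 + 0 = 8/9
P(none) = 1 − 8/9 = 1/9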